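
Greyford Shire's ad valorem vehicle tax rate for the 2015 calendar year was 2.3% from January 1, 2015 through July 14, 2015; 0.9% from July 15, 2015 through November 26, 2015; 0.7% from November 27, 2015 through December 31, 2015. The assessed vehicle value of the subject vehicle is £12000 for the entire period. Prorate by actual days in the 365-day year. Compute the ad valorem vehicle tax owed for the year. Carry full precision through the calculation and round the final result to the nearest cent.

£195.45

January 1 – July 14, 2015: 195 days at 2.3% → £12000 × 2.3% × 195/365 = £147.4521
July 15 – November 26, 2015: 135 days at 0.9% → £12000 × 0.9% × 135/365 = £39.9452
November 27 – December 31, 2015: 35 days at 0.7% → £12000 × 0.7% × 35/365 = £8.0548
Total = £195.4521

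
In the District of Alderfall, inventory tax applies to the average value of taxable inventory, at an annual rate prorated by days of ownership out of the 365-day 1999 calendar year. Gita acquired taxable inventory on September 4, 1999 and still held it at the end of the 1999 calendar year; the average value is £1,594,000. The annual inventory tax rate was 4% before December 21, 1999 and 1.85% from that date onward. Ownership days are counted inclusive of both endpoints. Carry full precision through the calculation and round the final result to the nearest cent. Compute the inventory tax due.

£19,754.68

September 4 – December 20, 1999: 108 days at 4% → £1,594,000 × 4% × 108/365 = £18,865.9726
December 21 – December 31, 1999: 11 days at 1.85% → £1,594,000 × 1.85% × 11/365 = £888.7096
Total = £19,754.6822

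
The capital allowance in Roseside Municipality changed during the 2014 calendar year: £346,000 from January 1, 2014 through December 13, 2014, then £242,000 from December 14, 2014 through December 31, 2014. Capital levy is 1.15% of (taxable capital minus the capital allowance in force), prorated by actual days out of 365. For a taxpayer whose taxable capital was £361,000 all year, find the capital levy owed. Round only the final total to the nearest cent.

£231.48

January 1 – December 13, 2014: 347 days, exemption £346,000 → (£361,000 − £346,000) × 1.15% × 347/365 = £163.9932
December 14 – December 31, 2014: 18 days, exemption £242,000 → (£361,000 − £242,000) × 1.15% × 18/365 = £67.4877
Total = £231.4808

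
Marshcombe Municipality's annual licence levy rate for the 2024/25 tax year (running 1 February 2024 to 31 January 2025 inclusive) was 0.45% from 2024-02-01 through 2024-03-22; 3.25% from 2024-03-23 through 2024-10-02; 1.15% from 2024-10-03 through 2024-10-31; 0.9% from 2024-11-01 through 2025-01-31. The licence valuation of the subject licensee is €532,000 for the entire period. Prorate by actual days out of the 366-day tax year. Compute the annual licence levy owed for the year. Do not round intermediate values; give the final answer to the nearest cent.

€11,186.54

2024-02-01 to 2024-03-22: 51 days at 0.45% → €532,000 × 0.45% × 51/366 = €333.5902
2024-03-23 to 2024-10-02: 194 days at 3.25% → €532,000 × 3.25% × 194/366 = €9,164.6448
2024-10-03 to 2024-10-31: 29 days at 1.15% → €532,000 × 1.15% × 29/366 = €484.7596
2024-11-01 to 2025-01-31: 92 days at 0.9% → €532,000 × 0.9% × 92/366 = €1,203.5410
Total = €11,186.5355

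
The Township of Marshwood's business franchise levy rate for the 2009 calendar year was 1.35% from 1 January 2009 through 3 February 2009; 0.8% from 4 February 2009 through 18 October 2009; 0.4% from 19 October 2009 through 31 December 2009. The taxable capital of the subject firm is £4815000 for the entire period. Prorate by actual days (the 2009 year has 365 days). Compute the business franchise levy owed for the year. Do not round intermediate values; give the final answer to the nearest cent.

1 January – 3 February 2009: 34 days at 1.35% → £4815000 × 1.35% × 34/365 = £6055.0274
4 February – 18 October 2009: 257 days at 0.8% → £4815000 × 0.8% × 257/365 = £27122.3014
19 October – 31 December 2009: 74 days at 0.4% → £4815000 × 0.4% × 74/365 = £3904.7671
Total = £37082.0959

£37082.10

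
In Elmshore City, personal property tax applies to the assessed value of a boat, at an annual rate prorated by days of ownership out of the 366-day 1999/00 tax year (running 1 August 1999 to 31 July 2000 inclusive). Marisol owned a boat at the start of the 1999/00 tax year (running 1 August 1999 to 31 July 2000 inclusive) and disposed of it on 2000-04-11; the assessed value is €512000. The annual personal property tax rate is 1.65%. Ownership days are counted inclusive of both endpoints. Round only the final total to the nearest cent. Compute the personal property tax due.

€5885.90

Days held (1999-08-01 to 2000-04-11): 255 out of 366
Tax = €512000 × 1.65% × 255/366 = €5885.9016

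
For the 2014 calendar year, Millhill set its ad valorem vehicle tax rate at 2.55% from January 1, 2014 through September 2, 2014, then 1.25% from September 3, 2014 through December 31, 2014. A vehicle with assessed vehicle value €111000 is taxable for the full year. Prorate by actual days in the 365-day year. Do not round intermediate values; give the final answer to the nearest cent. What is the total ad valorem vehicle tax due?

€2356.09

January 1 – September 2, 2014: 245 days at 2.55% → €111000 × 2.55% × 245/365 = €1899.9247
September 3 – December 31, 2014: 120 days at 1.25% → €111000 × 1.25% × 120/365 = €456.1644
Total = €2356.0890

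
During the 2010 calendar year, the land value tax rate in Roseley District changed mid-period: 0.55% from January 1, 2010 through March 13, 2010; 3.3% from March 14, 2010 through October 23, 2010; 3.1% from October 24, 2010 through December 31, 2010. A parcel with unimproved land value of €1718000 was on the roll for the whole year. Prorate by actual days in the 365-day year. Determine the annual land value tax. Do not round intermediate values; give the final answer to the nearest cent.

€46724.89

January 1 – March 13, 2010: 72 days at 0.55% → €1718000 × 0.55% × 72/365 = €1863.9123
March 14 – October 23, 2010: 224 days at 3.3% → €1718000 × 3.3% × 224/365 = €34793.0301
October 24 – December 31, 2010: 69 days at 3.1% → €1718000 × 3.1% × 69/365 = €10067.9507
Total = €46724.8932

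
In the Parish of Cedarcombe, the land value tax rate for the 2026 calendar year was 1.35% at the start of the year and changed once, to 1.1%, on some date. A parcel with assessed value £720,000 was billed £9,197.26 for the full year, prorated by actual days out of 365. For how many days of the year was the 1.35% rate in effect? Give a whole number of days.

259 days

Let d = days at the first rate; then 365 − d days at the second rate.
£720,000 × [1.35%·d + 1.1%·(365−d)] / 365 = £9,197.26
Solving gives d = 259, so the new rate took effect on 17 September 2026.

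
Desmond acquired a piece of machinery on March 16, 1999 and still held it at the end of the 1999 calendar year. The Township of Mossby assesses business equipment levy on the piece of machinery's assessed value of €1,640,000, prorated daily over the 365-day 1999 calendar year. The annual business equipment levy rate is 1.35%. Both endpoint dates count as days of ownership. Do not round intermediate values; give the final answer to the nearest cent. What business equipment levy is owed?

Days held (March 16 – December 31, 1999): 291 out of 365
Tax = €1,640,000 × 1.35% × 291/365 = €17,651.3425

€17,651.34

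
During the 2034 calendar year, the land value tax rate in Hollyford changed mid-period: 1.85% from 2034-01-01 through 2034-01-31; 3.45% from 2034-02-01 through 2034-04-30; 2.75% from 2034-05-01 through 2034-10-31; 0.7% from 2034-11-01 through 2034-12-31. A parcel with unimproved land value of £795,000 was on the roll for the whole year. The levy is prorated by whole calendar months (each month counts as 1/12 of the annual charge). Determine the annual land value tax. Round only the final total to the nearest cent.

2034-01-01 to 2034-01-31: 1 month at 1.85% → £795,000 × 1.85% × 1/12 = £1,225.6250
2034-02-01 to 2034-04-30: 3 months at 3.45% → £795,000 × 3.45% × 3/12 = £6,856.8750
2034-05-01 to 2034-10-31: 6 months at 2.75% → £795,000 × 2.75% × 6/12 = £10,931.2500
2034-11-01 to 2034-12-31: 2 months at 0.7% → £795,000 × 0.7% × 2/12 = £927.5000
Total = £19,941.2500

£19,941.25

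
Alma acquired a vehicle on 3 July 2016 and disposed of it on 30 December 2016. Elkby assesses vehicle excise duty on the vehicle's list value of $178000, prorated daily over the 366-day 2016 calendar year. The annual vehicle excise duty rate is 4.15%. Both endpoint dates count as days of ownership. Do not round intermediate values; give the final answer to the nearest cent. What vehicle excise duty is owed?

$3653.13

Days held (3 July – 30 December 2016): 181 out of 366
Tax = $178000 × 4.15% × 181/366 = $3653.1339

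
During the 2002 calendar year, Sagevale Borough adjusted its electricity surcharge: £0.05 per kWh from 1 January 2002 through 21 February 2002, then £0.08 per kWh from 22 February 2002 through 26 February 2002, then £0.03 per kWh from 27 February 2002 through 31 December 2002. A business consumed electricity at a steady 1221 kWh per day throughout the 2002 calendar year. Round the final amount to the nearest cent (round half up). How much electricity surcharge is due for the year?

£14,945.04

1 January – 21 February 2002: 52 days × 1221 kWh/day = 63,492 kWh at £0.05/kWh → £3,174.60
22 February – 26 February 2002: 5 days × 1221 kWh/day = 6,105 kWh at £0.08/kWh → £488.40
27 February – 31 December 2002: 308 days × 1221 kWh/day = 376,068 kWh at £0.03/kWh → £11,282.04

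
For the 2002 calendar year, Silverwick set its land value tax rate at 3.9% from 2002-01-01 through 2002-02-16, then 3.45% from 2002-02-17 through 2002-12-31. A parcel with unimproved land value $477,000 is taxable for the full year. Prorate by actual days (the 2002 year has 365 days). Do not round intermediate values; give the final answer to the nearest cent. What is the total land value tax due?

$16,732.90

2002-01-01 to 2002-02-16: 47 days at 3.9% → $477,000 × 3.9% × 47/365 = $2,395.4548
2002-02-17 to 2002-12-31: 318 days at 3.45% → $477,000 × 3.45% × 318/365 = $14,337.4438
Total = $16,732.8986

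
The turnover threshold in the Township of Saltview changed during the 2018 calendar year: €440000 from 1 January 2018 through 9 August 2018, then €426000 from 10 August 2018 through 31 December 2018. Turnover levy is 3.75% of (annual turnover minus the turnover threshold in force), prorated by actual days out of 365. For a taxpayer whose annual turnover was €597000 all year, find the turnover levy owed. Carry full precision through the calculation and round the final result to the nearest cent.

€6094.62

1 January – 9 August 2018: 221 days, exemption €440000 → (€597000 − €440000) × 3.75% × 221/365 = €3564.7603
10 August – 31 December 2018: 144 days, exemption €426000 → (€597000 − €426000) × 3.75% × 144/365 = €2529.8630
Total = €6094.6233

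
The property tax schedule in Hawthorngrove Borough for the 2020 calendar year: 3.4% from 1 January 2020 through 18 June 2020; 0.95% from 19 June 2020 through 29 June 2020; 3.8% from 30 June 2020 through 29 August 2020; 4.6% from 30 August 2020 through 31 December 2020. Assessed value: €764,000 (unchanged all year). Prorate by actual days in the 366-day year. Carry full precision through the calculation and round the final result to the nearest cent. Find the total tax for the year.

1 January – 18 June 2020: 170 days at 3.4% → €764,000 × 3.4% × 170/366 = €12,065.3552
19 June – 29 June 2020: 11 days at 0.95% → €764,000 × 0.95% × 11/366 = €218.1366
30 June – 29 August 2020: 61 days at 3.8% → €764,000 × 3.8% × 61/366 = €4,838.6667
30 August – 31 December 2020: 124 days at 4.6% → €764,000 × 4.6% × 124/366 = €11,906.7104
Total = €29,028.8689

€29,028.87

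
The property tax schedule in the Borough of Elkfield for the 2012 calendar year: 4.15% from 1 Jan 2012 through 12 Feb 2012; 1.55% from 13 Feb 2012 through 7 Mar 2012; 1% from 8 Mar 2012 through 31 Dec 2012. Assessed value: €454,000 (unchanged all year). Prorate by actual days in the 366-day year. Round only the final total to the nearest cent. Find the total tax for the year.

1 Jan – 12 Feb 2012: 43 days at 4.15% → €454,000 × 4.15% × 43/366 = €2,213.5601
13 Feb – 7 Mar 2012: 24 days at 1.55% → €454,000 × 1.55% × 24/366 = €461.4426
8 Mar – 31 Dec 2012: 299 days at 1% → €454,000 × 1% × 299/366 = €3,708.9071
Total = €6,383.9098

€6,383.91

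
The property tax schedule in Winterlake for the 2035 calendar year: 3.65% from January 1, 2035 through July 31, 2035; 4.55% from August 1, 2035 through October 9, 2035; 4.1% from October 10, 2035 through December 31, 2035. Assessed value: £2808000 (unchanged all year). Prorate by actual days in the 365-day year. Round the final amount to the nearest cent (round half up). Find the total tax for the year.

£110212.08

January 1 – July 31, 2035: 212 days at 3.65% → £2808000 × 3.65% × 212/365 = £59529.6000
August 1 – October 9, 2035: 70 days at 4.55% → £2808000 × 4.55% × 70/365 = £24502.6849
October 10 – December 31, 2035: 83 days at 4.1% → £2808000 × 4.1% × 83/365 = £26179.7918
Total = £110212.0767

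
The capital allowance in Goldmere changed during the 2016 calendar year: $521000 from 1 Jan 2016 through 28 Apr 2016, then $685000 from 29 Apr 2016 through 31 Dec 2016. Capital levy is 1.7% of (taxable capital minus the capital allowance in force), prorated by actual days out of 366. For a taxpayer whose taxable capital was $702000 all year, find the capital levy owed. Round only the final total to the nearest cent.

$1195.48

1 Jan – 28 Apr 2016: 119 days, exemption $521000 → ($702000 − $521000) × 1.7% × 119/366 = $1000.4454
29 Apr – 31 Dec 2016: 247 days, exemption $685000 → ($702000 − $685000) × 1.7% × 247/366 = $195.0355
Total = $1195.4809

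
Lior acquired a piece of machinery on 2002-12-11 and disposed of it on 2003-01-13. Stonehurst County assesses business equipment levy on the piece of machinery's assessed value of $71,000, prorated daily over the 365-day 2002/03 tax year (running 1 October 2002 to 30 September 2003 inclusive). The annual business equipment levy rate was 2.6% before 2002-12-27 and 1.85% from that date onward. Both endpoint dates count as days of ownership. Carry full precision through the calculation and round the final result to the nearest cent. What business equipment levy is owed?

2002-12-11 to 2002-12-26: 16 days at 2.6% → $71,000 × 2.6% × 16/365 = $80.9205
2002-12-27 to 2003-01-13: 18 days at 1.85% → $71,000 × 1.85% × 18/365 = $64.7753
Total = $145.6959

$145.70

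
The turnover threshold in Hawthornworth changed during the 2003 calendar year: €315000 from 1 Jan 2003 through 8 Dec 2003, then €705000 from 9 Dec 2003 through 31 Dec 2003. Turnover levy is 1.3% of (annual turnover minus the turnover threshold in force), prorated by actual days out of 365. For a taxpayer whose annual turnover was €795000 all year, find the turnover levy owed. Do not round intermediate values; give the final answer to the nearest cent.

€5920.52

1 Jan – 8 Dec 2003: 342 days, exemption €315000 → (€795000 − €315000) × 1.3% × 342/365 = €5846.7945
9 Dec – 31 Dec 2003: 23 days, exemption €705000 → (€795000 − €705000) × 1.3% × 23/365 = €73.7260
Total = €5920.5205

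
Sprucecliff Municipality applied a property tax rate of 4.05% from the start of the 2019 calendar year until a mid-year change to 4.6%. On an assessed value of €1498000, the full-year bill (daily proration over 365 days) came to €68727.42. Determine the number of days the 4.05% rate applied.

8 days

Let d = days at the first rate; then 365 − d days at the second rate.
€1498000 × [4.05%·d + 4.6%·(365−d)] / 365 = €68727.42
Solving gives d = 8, so the new rate took effect on 9 January 2019.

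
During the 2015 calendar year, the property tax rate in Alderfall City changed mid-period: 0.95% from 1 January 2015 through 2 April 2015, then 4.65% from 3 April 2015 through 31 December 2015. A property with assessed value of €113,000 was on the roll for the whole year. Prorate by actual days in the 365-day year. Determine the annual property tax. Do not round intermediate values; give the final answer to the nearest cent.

€4,200.66

1 January – 2 April 2015: 92 days at 0.95% → €113,000 × 0.95% × 92/365 = €270.5808
3 April – 31 December 2015: 273 days at 4.65% → €113,000 × 4.65% × 273/365 = €3,930.0781
Total = €4,200.6589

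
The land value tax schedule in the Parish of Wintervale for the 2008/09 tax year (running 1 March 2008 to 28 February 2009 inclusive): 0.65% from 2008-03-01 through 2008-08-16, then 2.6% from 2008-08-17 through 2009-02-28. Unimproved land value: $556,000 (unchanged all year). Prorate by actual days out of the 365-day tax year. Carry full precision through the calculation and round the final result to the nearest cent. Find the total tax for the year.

2008-03-01 to 2008-08-16: 169 days at 0.65% → $556,000 × 0.65% × 169/365 = $1,673.3315
2008-08-17 to 2009-02-28: 196 days at 2.6% → $556,000 × 2.6% × 196/365 = $7,762.6740
Total = $9,436.0055

$9,436.01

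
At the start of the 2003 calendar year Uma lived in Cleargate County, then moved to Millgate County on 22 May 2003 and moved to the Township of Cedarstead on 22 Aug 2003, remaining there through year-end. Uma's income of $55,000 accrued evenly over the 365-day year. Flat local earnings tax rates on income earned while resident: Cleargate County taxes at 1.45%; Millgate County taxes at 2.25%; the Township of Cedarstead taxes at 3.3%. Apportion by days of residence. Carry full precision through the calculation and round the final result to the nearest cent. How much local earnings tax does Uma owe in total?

Cleargate County, 1 Jan – 21 May 2003: 141 days → $55,000 × 1.45% × 141/365 = $308.0753
Millgate County, 22 May – 21 Aug 2003: 92 days → $55,000 × 2.25% × 92/365 = $311.9178
The Township of Cedarstead, 22 Aug – 31 Dec 2003: 132 days → $55,000 × 3.3% × 132/365 = $656.3836
Total = $1,276.3767

$1,276.38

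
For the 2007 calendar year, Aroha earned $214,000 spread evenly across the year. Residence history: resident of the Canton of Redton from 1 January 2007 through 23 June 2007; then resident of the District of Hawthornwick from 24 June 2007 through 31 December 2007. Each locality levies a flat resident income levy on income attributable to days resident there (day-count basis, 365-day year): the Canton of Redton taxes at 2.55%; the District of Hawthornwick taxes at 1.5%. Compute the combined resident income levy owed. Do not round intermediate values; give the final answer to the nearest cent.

$4,281.17

The Canton of Redton, 1 January – 23 June 2007: 174 days → $214,000 × 2.55% × 174/365 = $2,601.4192
The District of Hawthornwick, 24 June – 31 December 2007: 191 days → $214,000 × 1.5% × 191/365 = $1,679.7534
Total = $4,281.1726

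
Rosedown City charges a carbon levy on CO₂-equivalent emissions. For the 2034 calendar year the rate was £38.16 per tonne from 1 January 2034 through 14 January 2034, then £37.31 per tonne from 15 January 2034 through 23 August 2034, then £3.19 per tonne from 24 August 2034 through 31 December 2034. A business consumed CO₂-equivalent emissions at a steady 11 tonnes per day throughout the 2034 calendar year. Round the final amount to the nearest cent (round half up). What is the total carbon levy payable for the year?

£101,138.95

1 January – 14 January 2034: 14 days × 11 tonnes/day = 154 tonnes at £38.16/tonne → £5,876.64
15 January – 23 August 2034: 221 days × 11 tonnes/day = 2,431 tonnes at £37.31/tonne → £90,700.61
24 August – 31 December 2034: 130 days × 11 tonnes/day = 1,430 tonnes at £3.19/tonne → £4,561.70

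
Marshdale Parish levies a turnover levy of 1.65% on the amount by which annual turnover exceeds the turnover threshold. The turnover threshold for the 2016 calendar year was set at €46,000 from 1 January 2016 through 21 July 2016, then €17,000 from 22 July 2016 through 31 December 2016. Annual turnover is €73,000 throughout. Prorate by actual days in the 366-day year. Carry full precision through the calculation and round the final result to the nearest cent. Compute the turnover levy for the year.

1 January – 21 July 2016: 203 days, exemption €46,000 → (€73,000 − €46,000) × 1.65% × 203/366 = €247.0943
22 July – 31 December 2016: 163 days, exemption €17,000 → (€73,000 − €17,000) × 1.65% × 163/366 = €411.5082
Total = €658.6025

€658.60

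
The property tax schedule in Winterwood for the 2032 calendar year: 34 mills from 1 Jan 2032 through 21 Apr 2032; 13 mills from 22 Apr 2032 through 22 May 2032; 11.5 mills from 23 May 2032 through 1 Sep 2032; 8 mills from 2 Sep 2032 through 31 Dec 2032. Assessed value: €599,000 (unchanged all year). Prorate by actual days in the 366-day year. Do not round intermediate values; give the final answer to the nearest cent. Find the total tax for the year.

€10,395.76

1 Jan – 21 Apr 2032: 112 days at 34 mills → €599,000 × 3.4% × 112/366 = €6,232.2186
22 Apr – 22 May 2032: 31 days at 13 mills → €599,000 × 1.3% × 31/366 = €659.5546
23 May – 1 Sep 2032: 102 days at 11.5 mills → €599,000 × 1.15% × 102/366 = €1,919.7459
2 Sep – 31 Dec 2032: 121 days at 8 mills → €599,000 × 0.8% × 121/366 = €1,584.2404
Total = €10,395.7596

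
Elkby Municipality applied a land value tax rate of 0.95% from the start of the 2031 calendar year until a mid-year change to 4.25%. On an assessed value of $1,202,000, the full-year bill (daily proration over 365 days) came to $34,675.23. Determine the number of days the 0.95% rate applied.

151 days

Let d = days at the first rate; then 365 − d days at the second rate.
$1,202,000 × [0.95%·d + 4.25%·(365−d)] / 365 = $34,675.23
Solving gives d = 151, so the new rate took effect on June 1, 2031.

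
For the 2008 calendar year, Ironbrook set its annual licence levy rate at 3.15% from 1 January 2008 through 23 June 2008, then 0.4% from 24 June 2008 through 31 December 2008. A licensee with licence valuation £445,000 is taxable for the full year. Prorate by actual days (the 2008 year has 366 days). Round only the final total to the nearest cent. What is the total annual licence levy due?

1 January – 23 June 2008: 175 days at 3.15% → £445,000 × 3.15% × 175/366 = £6,702.3566
24 June – 31 December 2008: 191 days at 0.4% → £445,000 × 0.4% × 191/366 = £928.9071
Total = £7,631.2637

£7,631.26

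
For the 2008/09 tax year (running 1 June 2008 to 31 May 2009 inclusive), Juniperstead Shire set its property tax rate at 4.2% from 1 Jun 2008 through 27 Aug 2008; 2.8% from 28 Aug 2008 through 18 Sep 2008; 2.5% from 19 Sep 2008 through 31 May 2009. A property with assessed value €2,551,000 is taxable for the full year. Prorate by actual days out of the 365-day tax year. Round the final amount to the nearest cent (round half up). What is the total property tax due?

1 Jun – 27 Aug 2008: 88 days at 4.2% → €2,551,000 × 4.2% × 88/365 = €25,831.4959
28 Aug – 18 Sep 2008: 22 days at 2.8% → €2,551,000 × 2.8% × 22/365 = €4,305.2493
19 Sep 2008 – 31 May 2009: 255 days at 2.5% → €2,551,000 × 2.5% × 255/365 = €44,555.1370
Total = €74,691.8822

€74,691.88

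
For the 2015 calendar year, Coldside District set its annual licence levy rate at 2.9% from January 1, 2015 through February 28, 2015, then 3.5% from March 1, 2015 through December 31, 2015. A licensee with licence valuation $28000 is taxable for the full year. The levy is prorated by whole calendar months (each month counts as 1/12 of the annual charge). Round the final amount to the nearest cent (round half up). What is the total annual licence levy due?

January 1 – February 28, 2015: 2 months at 2.9% → $28000 × 2.9% × 2/12 = $135.3333
March 1 – December 31, 2015: 10 months at 3.5% → $28000 × 3.5% × 10/12 = $816.6667
Total = $952.0000

$952.00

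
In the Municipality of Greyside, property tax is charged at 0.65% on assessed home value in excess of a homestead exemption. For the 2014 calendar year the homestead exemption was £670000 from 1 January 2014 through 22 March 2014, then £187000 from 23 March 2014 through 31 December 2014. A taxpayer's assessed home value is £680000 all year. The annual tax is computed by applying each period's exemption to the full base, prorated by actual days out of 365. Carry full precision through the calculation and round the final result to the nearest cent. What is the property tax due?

£2507.79

1 January – 22 March 2014: 81 days, exemption £670000 → (£680000 − £670000) × 0.65% × 81/365 = £14.4247
23 March – 31 December 2014: 284 days, exemption £187000 → (£680000 − £187000) × 0.65% × 284/365 = £2493.3644
Total = £2507.7890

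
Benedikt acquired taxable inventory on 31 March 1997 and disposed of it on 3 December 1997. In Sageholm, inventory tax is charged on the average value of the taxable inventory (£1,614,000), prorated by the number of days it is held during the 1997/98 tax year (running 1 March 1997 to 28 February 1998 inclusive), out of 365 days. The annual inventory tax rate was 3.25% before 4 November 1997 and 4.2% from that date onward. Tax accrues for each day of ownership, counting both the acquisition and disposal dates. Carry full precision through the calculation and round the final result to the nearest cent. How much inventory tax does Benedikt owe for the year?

31 March – 3 November 1997: 218 days at 3.25% → £1,614,000 × 3.25% × 218/365 = £31,329.2877
4 November – 3 December 1997: 30 days at 4.2% → £1,614,000 × 4.2% × 30/365 = £5,571.6164
Total = £36,900.9041

£36,900.90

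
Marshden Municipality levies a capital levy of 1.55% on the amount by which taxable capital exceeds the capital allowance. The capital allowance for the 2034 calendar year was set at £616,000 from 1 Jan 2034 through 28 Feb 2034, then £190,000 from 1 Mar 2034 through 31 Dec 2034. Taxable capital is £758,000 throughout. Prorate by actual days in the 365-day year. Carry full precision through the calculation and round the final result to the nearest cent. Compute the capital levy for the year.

1 Jan – 28 Feb 2034: 59 days, exemption £616,000 → (£758,000 − £616,000) × 1.55% × 59/365 = £355.7781
1 Mar – 31 Dec 2034: 306 days, exemption £190,000 → (£758,000 − £190,000) × 1.55% × 306/365 = £7,380.8877
Total = £7,736.6658

£7,736.67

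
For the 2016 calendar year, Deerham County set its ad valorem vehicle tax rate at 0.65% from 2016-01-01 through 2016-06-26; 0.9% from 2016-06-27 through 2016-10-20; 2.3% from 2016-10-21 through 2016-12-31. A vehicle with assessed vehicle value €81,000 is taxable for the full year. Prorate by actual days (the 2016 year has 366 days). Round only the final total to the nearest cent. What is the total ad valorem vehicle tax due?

2016-01-01 to 2016-06-26: 178 days at 0.65% → €81,000 × 0.65% × 178/366 = €256.0574
2016-06-27 to 2016-10-20: 116 days at 0.9% → €81,000 × 0.9% × 116/366 = €231.0492
2016-10-21 to 2016-12-31: 72 days at 2.3% → €81,000 × 2.3% × 72/366 = €366.4918
Total = €853.5984

€853.60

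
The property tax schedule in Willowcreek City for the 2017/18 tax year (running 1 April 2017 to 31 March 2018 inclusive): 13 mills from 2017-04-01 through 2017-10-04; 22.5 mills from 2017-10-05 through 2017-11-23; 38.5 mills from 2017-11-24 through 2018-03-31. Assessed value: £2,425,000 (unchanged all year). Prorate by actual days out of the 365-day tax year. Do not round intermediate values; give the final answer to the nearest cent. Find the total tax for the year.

£56,366.30

2017-04-01 to 2017-10-04: 187 days at 13 mills → £2,425,000 × 1.3% × 187/365 = £16,151.1644
2017-10-05 to 2017-11-23: 50 days at 22.5 mills → £2,425,000 × 2.25% × 50/365 = £7,474.3151
2017-11-24 to 2018-03-31: 128 days at 38.5 mills → £2,425,000 × 3.85% × 128/365 = £32,740.8219
Total = £56,366.3014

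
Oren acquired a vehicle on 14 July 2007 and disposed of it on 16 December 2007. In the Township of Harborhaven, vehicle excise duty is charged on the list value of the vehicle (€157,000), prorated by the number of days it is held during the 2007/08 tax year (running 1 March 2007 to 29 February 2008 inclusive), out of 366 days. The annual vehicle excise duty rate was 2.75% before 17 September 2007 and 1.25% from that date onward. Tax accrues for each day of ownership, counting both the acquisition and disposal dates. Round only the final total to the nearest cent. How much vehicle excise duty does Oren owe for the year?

14 July – 16 September 2007: 65 days at 2.75% → €157,000 × 2.75% × 65/366 = €766.7691
17 September – 16 December 2007: 91 days at 1.25% → €157,000 × 1.25% × 91/366 = €487.9440
Total = €1,254.7131

€1,254.71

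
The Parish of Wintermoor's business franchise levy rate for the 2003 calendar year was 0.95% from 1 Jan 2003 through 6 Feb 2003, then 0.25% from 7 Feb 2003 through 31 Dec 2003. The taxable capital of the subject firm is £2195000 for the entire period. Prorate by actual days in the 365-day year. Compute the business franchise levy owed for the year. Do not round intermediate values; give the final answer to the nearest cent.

£7045.05

1 Jan – 6 Feb 2003: 37 days at 0.95% → £2195000 × 0.95% × 37/365 = £2113.8151
7 Feb – 31 Dec 2003: 328 days at 0.25% → £2195000 × 0.25% × 328/365 = £4931.2329
Total = £7045.0479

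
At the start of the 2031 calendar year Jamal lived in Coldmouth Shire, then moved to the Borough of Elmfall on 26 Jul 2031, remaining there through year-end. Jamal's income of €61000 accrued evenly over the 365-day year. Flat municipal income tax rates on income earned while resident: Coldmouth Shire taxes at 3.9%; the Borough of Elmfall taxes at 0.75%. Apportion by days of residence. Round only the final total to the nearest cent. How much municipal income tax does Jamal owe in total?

Coldmouth Shire, 1 Jan – 25 Jul 2031: 206 days → €61000 × 3.9% × 206/365 = €1342.6685
The Borough of Elmfall, 26 Jul – 31 Dec 2031: 159 days → €61000 × 0.75% × 159/365 = €199.2945
Total = €1541.9630

€1541.96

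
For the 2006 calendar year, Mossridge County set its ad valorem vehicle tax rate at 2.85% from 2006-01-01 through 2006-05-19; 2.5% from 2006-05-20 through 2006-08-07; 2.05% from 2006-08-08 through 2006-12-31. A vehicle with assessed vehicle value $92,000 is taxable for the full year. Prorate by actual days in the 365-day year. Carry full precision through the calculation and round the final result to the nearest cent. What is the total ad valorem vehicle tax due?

2006-01-01 to 2006-05-19: 139 days at 2.85% → $92,000 × 2.85% × 139/365 = $998.5151
2006-05-20 to 2006-08-07: 80 days at 2.5% → $92,000 × 2.5% × 80/365 = $504.1096
2006-08-08 to 2006-12-31: 146 days at 2.05% → $92,000 × 2.05% × 146/365 = $754.4000
Total = $2,257.0247

$2,257.02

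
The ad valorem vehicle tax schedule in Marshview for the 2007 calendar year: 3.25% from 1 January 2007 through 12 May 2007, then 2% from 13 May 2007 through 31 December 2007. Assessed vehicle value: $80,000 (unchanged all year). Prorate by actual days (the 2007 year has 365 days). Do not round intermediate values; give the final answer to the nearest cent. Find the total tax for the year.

1 January – 12 May 2007: 132 days at 3.25% → $80,000 × 3.25% × 132/365 = $940.2740
13 May – 31 December 2007: 233 days at 2% → $80,000 × 2% × 233/365 = $1,021.3699
Total = $1,961.6438

$1,961.64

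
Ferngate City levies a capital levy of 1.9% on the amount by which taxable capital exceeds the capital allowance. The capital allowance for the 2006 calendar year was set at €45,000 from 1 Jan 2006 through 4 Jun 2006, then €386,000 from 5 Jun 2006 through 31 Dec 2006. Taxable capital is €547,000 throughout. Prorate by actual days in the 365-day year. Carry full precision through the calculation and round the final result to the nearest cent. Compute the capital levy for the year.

€5,810.36

1 Jan – 4 Jun 2006: 155 days, exemption €45,000 → (€547,000 − €45,000) × 1.9% × 155/365 = €4,050.3836
5 Jun – 31 Dec 2006: 210 days, exemption €386,000 → (€547,000 − €386,000) × 1.9% × 210/365 = €1,759.9726
Total = €5,810.3562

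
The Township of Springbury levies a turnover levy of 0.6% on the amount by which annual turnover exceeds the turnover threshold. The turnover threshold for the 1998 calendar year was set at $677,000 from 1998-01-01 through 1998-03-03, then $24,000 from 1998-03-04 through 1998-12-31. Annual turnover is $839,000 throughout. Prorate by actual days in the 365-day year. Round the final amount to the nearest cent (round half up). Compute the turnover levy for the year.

$4,224.48

1998-01-01 to 1998-03-03: 62 days, exemption $677,000 → ($839,000 − $677,000) × 0.6% × 62/365 = $165.1068
1998-03-04 to 1998-12-31: 303 days, exemption $24,000 → ($839,000 − $24,000) × 0.6% × 303/365 = $4,059.3699
Total = $4,224.4767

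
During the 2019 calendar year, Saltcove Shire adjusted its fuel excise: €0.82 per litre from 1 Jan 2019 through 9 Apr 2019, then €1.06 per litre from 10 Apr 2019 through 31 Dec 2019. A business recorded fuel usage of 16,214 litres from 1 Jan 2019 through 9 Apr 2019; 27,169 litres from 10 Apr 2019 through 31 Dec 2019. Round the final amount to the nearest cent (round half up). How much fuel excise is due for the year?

€42,094.62

1 Jan – 9 Apr 2019: 16,214 litres at €0.82/litre → €13,295.48
10 Apr – 31 Dec 2019: 27,169 litres at €1.06/litre → €28,799.14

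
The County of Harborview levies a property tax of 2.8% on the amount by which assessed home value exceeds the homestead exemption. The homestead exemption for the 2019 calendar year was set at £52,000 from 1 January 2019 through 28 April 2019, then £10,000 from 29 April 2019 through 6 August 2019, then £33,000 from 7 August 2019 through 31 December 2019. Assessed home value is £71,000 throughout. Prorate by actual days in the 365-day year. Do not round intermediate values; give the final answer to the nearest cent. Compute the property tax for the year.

1 January – 28 April 2019: 118 days, exemption £52,000 → (£71,000 − £52,000) × 2.8% × 118/365 = £171.9890
29 April – 6 August 2019: 100 days, exemption £10,000 → (£71,000 − £10,000) × 2.8% × 100/365 = £467.9452
7 August – 31 December 2019: 147 days, exemption £33,000 → (£71,000 − £33,000) × 2.8% × 147/365 = £428.5151
Total = £1,068.4493

£1,068.45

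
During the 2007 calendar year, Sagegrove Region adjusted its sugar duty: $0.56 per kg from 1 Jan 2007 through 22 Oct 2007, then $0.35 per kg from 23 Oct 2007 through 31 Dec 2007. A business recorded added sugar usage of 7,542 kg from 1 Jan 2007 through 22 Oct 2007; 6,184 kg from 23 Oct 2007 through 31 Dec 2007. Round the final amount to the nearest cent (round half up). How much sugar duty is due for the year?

$6,387.92

1 Jan – 22 Oct 2007: 7,542 kg at $0.56/kg → $4,223.52
23 Oct – 31 Dec 2007: 6,184 kg at $0.35/kg → $2,164.40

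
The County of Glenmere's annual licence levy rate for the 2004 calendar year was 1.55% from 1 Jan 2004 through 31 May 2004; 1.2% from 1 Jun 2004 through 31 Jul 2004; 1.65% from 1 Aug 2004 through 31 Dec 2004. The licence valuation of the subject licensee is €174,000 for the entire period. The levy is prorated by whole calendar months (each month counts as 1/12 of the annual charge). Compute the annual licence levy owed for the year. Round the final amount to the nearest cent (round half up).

€2,668.00

1 Jan – 31 May 2004: 5 months at 1.55% → €174,000 × 1.55% × 5/12 = €1,123.7500
1 Jun – 31 Jul 2004: 2 months at 1.2% → €174,000 × 1.2% × 2/12 = €348.0000
1 Aug – 31 Dec 2004: 5 months at 1.65% → €174,000 × 1.65% × 5/12 = €1,196.2500
Total = €2,668.0000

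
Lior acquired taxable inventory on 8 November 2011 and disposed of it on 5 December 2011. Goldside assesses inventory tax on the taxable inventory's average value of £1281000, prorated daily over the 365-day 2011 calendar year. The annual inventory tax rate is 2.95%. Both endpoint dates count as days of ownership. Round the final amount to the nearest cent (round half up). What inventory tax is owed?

Days held (8 November – 5 December 2011): 28 out of 365
Tax = £1281000 × 2.95% × 28/365 = £2898.9205

£2898.92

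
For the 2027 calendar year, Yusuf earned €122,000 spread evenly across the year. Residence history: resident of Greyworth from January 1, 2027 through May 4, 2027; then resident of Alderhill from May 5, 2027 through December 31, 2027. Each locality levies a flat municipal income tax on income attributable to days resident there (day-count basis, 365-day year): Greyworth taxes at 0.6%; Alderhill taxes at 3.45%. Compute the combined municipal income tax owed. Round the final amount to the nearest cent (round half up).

€3,027.77

Greyworth, January 1 – May 4, 2027: 124 days → €122,000 × 0.6% × 124/365 = €248.6795
Alderhill, May 5 – December 31, 2027: 241 days → €122,000 × 3.45% × 241/365 = €2,779.0932
Total = €3,027.7726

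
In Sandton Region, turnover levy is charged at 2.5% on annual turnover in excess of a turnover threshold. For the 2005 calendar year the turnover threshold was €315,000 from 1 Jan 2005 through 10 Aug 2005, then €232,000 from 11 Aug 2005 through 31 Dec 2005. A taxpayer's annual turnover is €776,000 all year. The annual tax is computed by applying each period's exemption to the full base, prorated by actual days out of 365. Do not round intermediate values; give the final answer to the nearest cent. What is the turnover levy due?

€12,337.95

1 Jan – 10 Aug 2005: 222 days, exemption €315,000 → (€776,000 − €315,000) × 2.5% × 222/365 = €7,009.7260
11 Aug – 31 Dec 2005: 143 days, exemption €232,000 → (€776,000 − €232,000) × 2.5% × 143/365 = €5,328.2192
Total = €12,337.9452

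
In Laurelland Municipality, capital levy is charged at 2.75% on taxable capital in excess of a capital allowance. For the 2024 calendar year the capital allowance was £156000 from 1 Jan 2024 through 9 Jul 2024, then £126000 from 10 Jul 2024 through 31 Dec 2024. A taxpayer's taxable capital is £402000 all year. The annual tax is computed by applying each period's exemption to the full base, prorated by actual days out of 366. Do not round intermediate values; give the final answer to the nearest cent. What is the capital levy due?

£7159.47

1 Jan – 9 Jul 2024: 191 days, exemption £156000 → (£402000 − £156000) × 2.75% × 191/366 = £3530.3689
10 Jul – 31 Dec 2024: 175 days, exemption £126000 → (£402000 − £126000) × 2.75% × 175/366 = £3629.0984
Total = £7159.4672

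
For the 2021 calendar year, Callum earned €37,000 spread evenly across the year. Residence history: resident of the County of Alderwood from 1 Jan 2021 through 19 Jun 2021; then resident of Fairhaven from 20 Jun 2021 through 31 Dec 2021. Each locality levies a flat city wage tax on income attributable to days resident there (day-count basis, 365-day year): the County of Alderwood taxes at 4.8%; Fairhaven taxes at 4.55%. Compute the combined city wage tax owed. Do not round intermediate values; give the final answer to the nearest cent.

€1,726.58

The County of Alderwood, 1 Jan – 19 Jun 2021: 170 days → €37,000 × 4.8% × 170/365 = €827.1781
Fairhaven, 20 Jun – 31 Dec 2021: 195 days → €37,000 × 4.55% × 195/365 = €899.4041
Total = €1,726.5822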